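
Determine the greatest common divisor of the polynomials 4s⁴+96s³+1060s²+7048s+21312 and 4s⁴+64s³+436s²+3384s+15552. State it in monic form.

s²+17s+72

Repeated division with remainder:
  4s⁴+96s³+1060s²+7048s+21312 = (4s⁴+64s³+436s²+3384s+15552) + (32s³+624s²+3664s+5760)
  4s⁴+64s³+436s²+3384s+15552 = ((1/8)s−7/16)(32s³+624s²+3664s+5760) + (251s²+4267s+18072)
  32s³+624s²+3664s+5760 = ((32/251)s+80/251)(251s²+4267s+18072) + (0)
Last nonzero remainder: 251s²+4267s+18072. Dividing through by 251 gives the monic gcd s²+17s+72.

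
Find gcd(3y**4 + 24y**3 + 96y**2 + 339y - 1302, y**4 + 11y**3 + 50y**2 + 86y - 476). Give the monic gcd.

Repeated division with remainder:
  3y**4 + 24y**3 + 96y**2 + 339y - 1302 = (3)(y**4 + 11y**3 + 50y**2 + 86y - 476) + (-9y**3 - 54y**2 + 81y + 126)
  y**4 + 11y**3 + 50y**2 + 86y - 476 = (-(1/9)y - 5/9)(-9y**3 - 54y**2 + 81y + 126) + (29y**2 + 145y - 406)
  -9y**3 - 54y**2 + 81y + 126 = (-(9/29)y - 9/29)(29y**2 + 145y - 406) + (0)
Last nonzero remainder: 29y**2 + 145y - 406. Dividing through by 29 gives the monic gcd y**2 + 5y - 14.

y**2 + 5y - 14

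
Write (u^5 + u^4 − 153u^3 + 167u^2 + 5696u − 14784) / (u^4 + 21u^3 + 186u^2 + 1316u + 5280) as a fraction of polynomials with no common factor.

(u^3 − 18u^2 + 101u − 168)/(u^2 + 2u + 60)

Apply the Euclidean algorithm:
  u^5 + u^4 − 153u^3 + 167u^2 + 5696u − 14784 = (u − 20)(u^4 + 21u^3 + 186u^2 + 1316u + 5280) + (81u^3 + 2571u^2 + 26736u + 90816)
  u^4 + 21u^3 + 186u^2 + 1316u + 5280 = ((1/81)u − 290/2187)(81u^3 + 2571u^2 + 26736u + 90816) + ((143500/729)u^2 + (2726500/729)u + 12628000/729)
  81u^3 + 2571u^2 + 26736u + 90816 = ((59049/143500)u + 188082/35875)((143500/729)u^2 + (2726500/729)u + 12628000/729) + (0)
Last nonzero remainder: (143500/729)u^2 + (2726500/729)u + 12628000/729. Dividing through by 143500/729 gives the monic gcd u^2 + 19u + 88.
Cancel u^2 + 19u + 88 from numerator and denominator to get the reduced form.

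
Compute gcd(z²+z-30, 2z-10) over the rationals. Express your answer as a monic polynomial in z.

z-5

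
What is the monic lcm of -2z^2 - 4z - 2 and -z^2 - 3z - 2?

z^3 + 4z^2 + 5z + 2

By polynomial division,
  -2z^2 - 4z - 2 = (2)(-z^2 - 3z - 2) + (2z + 2)
  -z^2 - 3z - 2 = (-(1/2)z - 1)(2z + 2) + (0)
Last nonzero remainder: 2z + 2. Dividing through by 2 gives the monic gcd z + 1.
Then lcm(f, g) = f·g / gcd(f, g); expanding and making the result monic gives the answer.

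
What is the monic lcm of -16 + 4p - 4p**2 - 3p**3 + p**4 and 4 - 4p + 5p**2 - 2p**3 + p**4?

-32 + 24p - 28p**2 + 2p**3 + p**4 - 4p**5 + p**6

Apply the Euclidean algorithm:
  p**4 - 3p**3 - 4p**2 + 4p - 16 = (p**4 - 2p**3 + 5p**2 - 4p + 4) + (-p**3 - 9p**2 + 8p - 20)
  p**4 - 2p**3 + 5p**2 - 4p + 4 = (-p + 11)(-p**3 - 9p**2 + 8p - 20) + (112p**2 - 112p + 224)
  -p**3 - 9p**2 + 8p - 20 = (-(1/112)p - 5/56)(112p**2 - 112p + 224) + (0)
Last nonzero remainder: 112p**2 - 112p + 224. Dividing through by 112 gives the monic gcd p**2 - p + 2.
Then lcm(f, g) = f·g / gcd(f, g); expanding and making the result monic gives the answer.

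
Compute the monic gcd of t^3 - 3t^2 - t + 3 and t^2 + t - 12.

t - 3

Apply the Euclidean algorithm:
  t^3 - 3t^2 - t + 3 = (t - 4)(t^2 + t - 12) + (15t - 45)
  t^2 + t - 12 = ((1/15)t + 4/15)(15t - 45) + (0)
Last nonzero remainder: 15t - 45. Dividing through by 15 gives the monic gcd t - 3.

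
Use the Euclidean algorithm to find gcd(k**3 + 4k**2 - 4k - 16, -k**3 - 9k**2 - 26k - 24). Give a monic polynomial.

k**2 + 6k + 8

Euclidean algorithm in ℚ[k]:
  k**3 + 4k**2 - 4k - 16 = (-1)(-k**3 - 9k**2 - 26k - 24) + (-5k**2 - 30k - 40)
  -k**3 - 9k**2 - 26k - 24 = ((1/5)k + 3/5)(-5k**2 - 30k - 40) + (0)
Last nonzero remainder: -5k**2 - 30k - 40. Dividing through by -5 gives the monic gcd k**2 + 6k + 8.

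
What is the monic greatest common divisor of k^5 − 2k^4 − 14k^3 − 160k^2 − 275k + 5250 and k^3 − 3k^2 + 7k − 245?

k^2 + 4k + 35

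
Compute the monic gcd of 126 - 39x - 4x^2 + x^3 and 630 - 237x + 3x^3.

21 - 10x + x^2

By polynomial division,
  x^3 - 4x^2 - 39x + 126 = (1/3)(3x^3 - 237x + 630) + (-4x^2 + 40x - 84)
  3x^3 - 237x + 630 = (-(3/4)x - 15/2)(-4x^2 + 40x - 84) + (0)
Last nonzero remainder: -4x^2 + 40x - 84. Dividing through by -4 gives the monic gcd x^2 - 10x + 21.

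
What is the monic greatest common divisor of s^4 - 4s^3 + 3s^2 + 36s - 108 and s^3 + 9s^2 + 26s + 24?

s + 3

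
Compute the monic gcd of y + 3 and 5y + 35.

1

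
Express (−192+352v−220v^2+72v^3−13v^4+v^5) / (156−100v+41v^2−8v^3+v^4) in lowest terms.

(−16+24v−9v^2+v^3)/(13−4v+v^2)

Euclidean algorithm in ℚ[v]:
  v^5−13v^4+72v^3−220v^2+352v−192 = (v−5)(v^4−8v^3+41v^2−100v+156) + (−9v^3+85v^2−304v+588)
  v^4−8v^3+41v^2−100v+156 = (−(1/9)v−13/81)(−9v^3+85v^2−304v+588) + ((1690/81)v^2−(6760/81)v+6760/27)
  −9v^3+85v^2−304v+588 = (−(729/1690)v+3969/1690)((1690/81)v^2−(6760/81)v+6760/27) + (0)
Last nonzero remainder: (1690/81)v^2−(6760/81)v+6760/27. Dividing through by 1690/81 gives the monic gcd v^2−4v+12.
Cancel v^2−4v+12 from numerator and denominator to get the reduced form.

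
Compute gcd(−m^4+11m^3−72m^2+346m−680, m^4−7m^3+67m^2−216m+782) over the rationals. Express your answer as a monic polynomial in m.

m^2−2m+34

Repeated division with remainder:
  −m^4+11m^3−72m^2+346m−680 = (−1)(m^4−7m^3+67m^2−216m+782) + (4m^3−5m^2+130m+102)
  m^4−7m^3+67m^2−216m+782 = ((1/4)m−23/16)(4m^3−5m^2+130m+102) + ((437/16)m^2−(437/8)m+7429/8)
  4m^3−5m^2+130m+102 = ((64/437)m+48/437)((437/16)m^2−(437/8)m+7429/8) + (0)
Last nonzero remainder: (437/16)m^2−(437/8)m+7429/8. Dividing through by 437/16 gives the monic gcd m^2−2m+34.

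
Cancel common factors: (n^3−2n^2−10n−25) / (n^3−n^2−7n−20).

(n−5)/(n−4)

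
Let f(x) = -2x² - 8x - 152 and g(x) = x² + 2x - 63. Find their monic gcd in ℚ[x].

Repeated division with remainder:
  -2x² - 8x - 152 = (-2)(x² + 2x - 63) + (-4x - 278)
  x² + 2x - 63 = (-(1/4)x + 135/8)(-4x - 278) + (18513/4)
  -4x - 278 = (-(16/18513)x - 1112/18513)(18513/4) + (0)
The last nonzero remainder is the constant 18513/4, so the polynomials are coprime and gcd = 1.

1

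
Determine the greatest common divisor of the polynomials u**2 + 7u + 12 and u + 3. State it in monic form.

u + 3

Euclidean algorithm in ℚ[u]:
  u**2 + 7u + 12 = (u + 4)(u + 3) + (0)
The last nonzero remainder u + 3 is already monic.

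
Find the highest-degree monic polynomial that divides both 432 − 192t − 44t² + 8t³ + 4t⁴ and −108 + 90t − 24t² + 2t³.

−3 + t

Apply the Euclidean algorithm:
  4t⁴ + 8t³ − 44t² − 192t + 432 = (2t + 28)(2t³ − 24t² + 90t − 108) + (448t² − 2496t + 3456)
  2t³ − 24t² + 90t − 108 = ((1/224)t − 45/1568)(448t² − 2496t + 3456) + ((144/49)t − 432/49)
  448t² − 2496t + 3456 = ((1372/9)t − 392)((144/49)t − 432/49) + (0)
Last nonzero remainder: (144/49)t − 432/49. Dividing through by 144/49 gives the monic gcd t − 3.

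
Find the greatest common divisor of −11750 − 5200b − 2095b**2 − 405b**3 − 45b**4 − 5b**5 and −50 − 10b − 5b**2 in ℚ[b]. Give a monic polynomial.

10 + 2b + b**2

Repeated division with remainder:
  −5b**5 − 45b**4 − 405b**3 − 2095b**2 − 5200b − 11750 = (b**3 + 7b**2 + 57b + 235)(−5b**2 − 10b − 50) + (0)
Last nonzero remainder: −5b**2 − 10b − 50. Dividing through by −5 gives the monic gcd b**2 + 2b + 10.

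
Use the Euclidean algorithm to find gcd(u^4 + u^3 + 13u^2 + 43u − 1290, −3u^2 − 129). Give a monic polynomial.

Euclidean algorithm in ℚ[u]:
  u^4 + u^3 + 13u^2 + 43u − 1290 = (−(1/3)u^2 − (1/3)u + 10)(−3u^2 − 129) + (0)
Last nonzero remainder: −3u^2 − 129. Dividing through by −3 gives the monic gcd u^2 + 43.

u^2 + 43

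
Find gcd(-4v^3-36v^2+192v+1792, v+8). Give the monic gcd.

v+8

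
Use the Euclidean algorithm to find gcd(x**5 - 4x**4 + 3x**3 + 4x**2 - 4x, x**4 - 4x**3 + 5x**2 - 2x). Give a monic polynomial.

x**3 - 3x**2 + 2x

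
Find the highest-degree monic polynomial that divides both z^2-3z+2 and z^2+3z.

Euclidean algorithm in ℚ[z]:
  z^2-3z+2 = (z^2+3z) + (-6z+2)
  z^2+3z = (-(1/6)z-5/9)(-6z+2) + (10/9)
  -6z+2 = (-(27/5)z+9/5)(10/9) + (0)
The last nonzero remainder is the constant 10/9, so the polynomials are coprime and gcd = 1.

1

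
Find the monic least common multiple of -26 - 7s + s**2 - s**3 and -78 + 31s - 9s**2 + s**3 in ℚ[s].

-156 - 16s + 13s**2 - 7s**3 + s**4

Euclidean algorithm in ℚ[s]:
  -s**3 + s**2 - 7s - 26 = (-1)(s**3 - 9s**2 + 31s - 78) + (-8s**2 + 24s - 104)
  s**3 - 9s**2 + 31s - 78 = (-(1/8)s + 3/4)(-8s**2 + 24s - 104) + (0)
Last nonzero remainder: -8s**2 + 24s - 104. Dividing through by -8 gives the monic gcd s**2 - 3s + 13.
Then lcm(f, g) = f·g / gcd(f, g); expanding and making the result monic gives the answer.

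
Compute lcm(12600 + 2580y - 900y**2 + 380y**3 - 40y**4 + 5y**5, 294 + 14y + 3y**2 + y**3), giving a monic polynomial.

Euclidean algorithm in ℚ[y]:
  5y**5 - 40y**4 + 380y**3 - 900y**2 + 2580y + 12600 = (5y**2 - 55y + 475)(y**3 + 3y**2 + 14y + 294) + (-3025y**2 + 12100y - 127050)
  y**3 + 3y**2 + 14y + 294 = (-(1/3025)y - 7/3025)(-3025y**2 + 12100y - 127050) + (0)
Last nonzero remainder: -3025y**2 + 12100y - 127050. Dividing through by -3025 gives the monic gcd y**2 - 4y + 42.
Then lcm(f, g) = f·g / gcd(f, g); expanding and making the result monic gives the answer.

17640 + 6132y - 744y**2 + 352y**3 + 20y**4 - y**5 + y**6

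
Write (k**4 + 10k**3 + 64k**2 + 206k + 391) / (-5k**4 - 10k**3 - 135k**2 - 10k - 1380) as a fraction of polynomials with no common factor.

(-k**2 - 6k - 17)/(5k**2 - 10k + 60)

By polynomial division,
  k**4 + 10k**3 + 64k**2 + 206k + 391 = (-1/5)(-5k**4 - 10k**3 - 135k**2 - 10k - 1380) + (8k**3 + 37k**2 + 204k + 115)
  -5k**4 - 10k**3 - 135k**2 - 10k - 1380 = (-(5/8)k + 105/64)(8k**3 + 37k**2 + 204k + 115) + (-(4365/64)k**2 - (4365/16)k - 100395/64)
  8k**3 + 37k**2 + 204k + 115 = (-(512/4365)k - 64/873)(-(4365/64)k**2 - (4365/16)k - 100395/64) + (0)
Last nonzero remainder: -(4365/64)k**2 - (4365/16)k - 100395/64. Dividing through by -4365/64 gives the monic gcd k**2 + 4k + 23.
Cancel k**2 + 4k + 23 from numerator and denominator to get the reduced form.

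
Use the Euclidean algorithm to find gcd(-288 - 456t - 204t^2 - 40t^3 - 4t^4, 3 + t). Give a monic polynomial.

3 + t

Apply the Euclidean algorithm:
  -4t^4 - 40t^3 - 204t^2 - 456t - 288 = (-4t^3 - 28t^2 - 120t - 96)(t + 3) + (0)
The last nonzero remainder t + 3 is already monic.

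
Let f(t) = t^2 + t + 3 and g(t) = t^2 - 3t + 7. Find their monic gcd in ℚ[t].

1

By polynomial division,
  t^2 + t + 3 = (t^2 - 3t + 7) + (4t - 4)
  t^2 - 3t + 7 = ((1/4)t - 1/2)(4t - 4) + (5)
  4t - 4 = ((4/5)t - 4/5)(5) + (0)
The last nonzero remainder is the constant 5, so the polynomials are coprime and gcd = 1.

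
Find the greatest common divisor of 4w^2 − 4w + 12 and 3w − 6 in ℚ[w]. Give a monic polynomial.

Apply the Euclidean algorithm:
  4w^2 − 4w + 12 = ((4/3)w + 4/3)(3w − 6) + (20)
  3w − 6 = ((3/20)w − 3/10)(20) + (0)
The last nonzero remainder is the constant 20, so the polynomials are coprime and gcd = 1.

1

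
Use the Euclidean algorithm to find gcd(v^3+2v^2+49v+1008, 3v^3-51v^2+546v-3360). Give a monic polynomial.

Euclidean algorithm in ℚ[v]:
  v^3+2v^2+49v+1008 = (1/3)(3v^3-51v^2+546v-3360) + (19v^2-133v+2128)
  3v^3-51v^2+546v-3360 = ((3/19)v-30/19)(19v^2-133v+2128) + (0)
Last nonzero remainder: 19v^2-133v+2128. Dividing through by 19 gives the monic gcd v^2-7v+112.

v^2-7v+112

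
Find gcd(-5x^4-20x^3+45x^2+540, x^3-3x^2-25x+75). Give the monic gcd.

x-3

Repeated division with remainder:
  -5x^4-20x^3+45x^2+540 = (-5x-35)(x^3-3x^2-25x+75) + (-185x^2-500x+3165)
  x^3-3x^2-25x+75 = (-(1/185)x+211/6845)(-185x^2-500x+3165) + ((10296/1369)x-30888/1369)
  -185x^2-500x+3165 = (-(253265/10296)x-1444295/10296)((10296/1369)x-30888/1369) + (0)
Last nonzero remainder: (10296/1369)x-30888/1369. Dividing through by 10296/1369 gives the monic gcd x-3.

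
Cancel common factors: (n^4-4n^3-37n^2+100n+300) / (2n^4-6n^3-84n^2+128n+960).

Euclidean algorithm in ℚ[n]:
  n^4-4n^3-37n^2+100n+300 = (1/2)(2n^4-6n^3-84n^2+128n+960) + (-n^3+5n^2+36n-180)
  2n^4-6n^3-84n^2+128n+960 = (-2n-4)(-n^3+5n^2+36n-180) + (8n^2-88n+240)
  -n^3+5n^2+36n-180 = (-(1/8)n-3/4)(8n^2-88n+240) + (0)
Last nonzero remainder: 8n^2-88n+240. Dividing through by 8 gives the monic gcd n^2-11n+30.
Cancel n^2-11n+30 from numerator and denominator to get the reduced form.

(n^2+7n+10)/(2n^2+16n+32)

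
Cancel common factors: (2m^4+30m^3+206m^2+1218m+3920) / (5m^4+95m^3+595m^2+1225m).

Apply the Euclidean algorithm:
  2m^4+30m^3+206m^2+1218m+3920 = (2/5)(5m^4+95m^3+595m^2+1225m) + (-8m^3-32m^2+728m+3920)
  5m^4+95m^3+595m^2+1225m = (-(5/8)m-75/8)(-8m^3-32m^2+728m+3920) + (750m^2+10500m+36750)
  -8m^3-32m^2+728m+3920 = (-(4/375)m+8/75)(750m^2+10500m+36750) + (0)
Last nonzero remainder: 750m^2+10500m+36750. Dividing through by 750 gives the monic gcd m^2+14m+49.
Cancel m^2+14m+49 from numerator and denominator to get the reduced form.

(2m^2+2m+80)/(5m^2+25m)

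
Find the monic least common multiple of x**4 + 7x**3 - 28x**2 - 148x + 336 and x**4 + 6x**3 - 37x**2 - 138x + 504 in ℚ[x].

Euclidean algorithm in ℚ[x]:
  x**4 + 7x**3 - 28x**2 - 148x + 336 = (x**4 + 6x**3 - 37x**2 - 138x + 504) + (x**3 + 9x**2 - 10x - 168)
  x**4 + 6x**3 - 37x**2 - 138x + 504 = (x - 3)(x**3 + 9x**2 - 10x - 168) + (0)
The last nonzero remainder x**3 + 9x**2 - 10x - 168 is already monic.
Then lcm(f, g) = f·g / gcd(f, g); expanding and making the result monic gives the answer.

x**5 + 4x**4 - 49x**3 - 64x**2 + 780x - 1008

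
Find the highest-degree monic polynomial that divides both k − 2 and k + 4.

1

Repeated division with remainder:
  k − 2 = (k + 4) + (−6)
  k + 4 = (−(1/6)k − 2/3)(−6) + (0)
The last nonzero remainder is the constant −6, so the polynomials are coprime and gcd = 1.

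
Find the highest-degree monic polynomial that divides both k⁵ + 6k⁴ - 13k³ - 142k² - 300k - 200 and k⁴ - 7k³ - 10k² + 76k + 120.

By polynomial division,
  k⁵ + 6k⁴ - 13k³ - 142k² - 300k - 200 = (k + 13)(k⁴ - 7k³ - 10k² + 76k + 120) + (88k³ - 88k² - 1408k - 1760)
  k⁴ - 7k³ - 10k² + 76k + 120 = ((1/88)k - 3/44)(88k³ - 88k² - 1408k - 1760) + (0)
Last nonzero remainder: 88k³ - 88k² - 1408k - 1760. Dividing through by 88 gives the monic gcd k³ - k² - 16k - 20.

k³ - k² - 16k - 20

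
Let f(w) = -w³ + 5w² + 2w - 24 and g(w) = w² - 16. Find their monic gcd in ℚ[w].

w - 4

Apply the Euclidean algorithm:
  -w³ + 5w² + 2w - 24 = (-w + 5)(w² - 16) + (-14w + 56)
  w² - 16 = (-(1/14)w - 2/7)(-14w + 56) + (0)
Last nonzero remainder: -14w + 56. Dividing through by -14 gives the monic gcd w - 4.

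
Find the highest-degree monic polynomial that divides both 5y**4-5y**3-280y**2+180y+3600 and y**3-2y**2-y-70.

y-5

Euclidean algorithm in ℚ[y]:
  5y**4-5y**3-280y**2+180y+3600 = (5y+5)(y**3-2y**2-y-70) + (-265y**2+535y+3950)
  y**3-2y**2-y-70 = (-(1/265)y-1/14045)(-265y**2+535y+3950) + ((39168/2809)y-195840/2809)
  -265y**2+535y+3950 = (-(744385/39168)y-1109555/19584)((39168/2809)y-195840/2809) + (0)
Last nonzero remainder: (39168/2809)y-195840/2809. Dividing through by 39168/2809 gives the monic gcd y-5.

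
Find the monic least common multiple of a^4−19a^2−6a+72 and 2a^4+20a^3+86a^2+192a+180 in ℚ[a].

Repeated division with remainder:
  a^4−19a^2−6a+72 = (1/2)(2a^4+20a^3+86a^2+192a+180) + (−10a^3−62a^2−102a−18)
  2a^4+20a^3+86a^2+192a+180 = (−(1/5)a−19/25)(−10a^3−62a^2−102a−18) + ((462/25)a^2+(2772/25)a+4158/25)
  −10a^3−62a^2−102a−18 = (−(125/231)a−25/231)((462/25)a^2+(2772/25)a+4158/25) + (0)
Last nonzero remainder: (462/25)a^2+(2772/25)a+4158/25. Dividing through by 462/25 gives the monic gcd a^2+6a+9.
Then lcm(f, g) = f·g / gcd(f, g); expanding and making the result monic gives the answer.

a^6+4a^5−9a^4−82a^3−142a^2+228a+720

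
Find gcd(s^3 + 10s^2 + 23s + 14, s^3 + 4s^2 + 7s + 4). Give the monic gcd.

s + 1

By polynomial division,
  s^3 + 10s^2 + 23s + 14 = (s^3 + 4s^2 + 7s + 4) + (6s^2 + 16s + 10)
  s^3 + 4s^2 + 7s + 4 = ((1/6)s + 2/9)(6s^2 + 16s + 10) + ((16/9)s + 16/9)
  6s^2 + 16s + 10 = ((27/8)s + 45/8)((16/9)s + 16/9) + (0)
Last nonzero remainder: (16/9)s + 16/9. Dividing through by 16/9 gives the monic gcd s + 1.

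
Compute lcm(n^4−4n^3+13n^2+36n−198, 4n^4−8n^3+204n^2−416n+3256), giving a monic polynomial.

n^6−2n^5+42n^4−86n^3+355n^2+936n−7326

Euclidean algorithm in ℚ[n]:
  n^4−4n^3+13n^2+36n−198 = (1/4)(4n^4−8n^3+204n^2−416n+3256) + (−2n^3−38n^2+140n−1012)
  4n^4−8n^3+204n^2−416n+3256 = (−2n+42)(−2n^3−38n^2+140n−1012) + (2080n^2−8320n+45760)
  −2n^3−38n^2+140n−1012 = (−(1/1040)n−23/1040)(2080n^2−8320n+45760) + (0)
Last nonzero remainder: 2080n^2−8320n+45760. Dividing through by 2080 gives the monic gcd n^2−4n+22.
Then lcm(f, g) = f·g / gcd(f, g); expanding and making the result monic gives the answer.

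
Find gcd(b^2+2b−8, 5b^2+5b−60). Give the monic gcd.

b+4

By polynomial division,
  b^2+2b−8 = (1/5)(5b^2+5b−60) + (b+4)
  5b^2+5b−60 = (5b−15)(b+4) + (0)
The last nonzero remainder b+4 is already monic.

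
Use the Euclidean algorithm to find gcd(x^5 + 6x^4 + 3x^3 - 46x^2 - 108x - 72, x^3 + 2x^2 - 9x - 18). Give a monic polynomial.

Apply the Euclidean algorithm:
  x^5 + 6x^4 + 3x^3 - 46x^2 - 108x - 72 = (x^2 + 4x + 4)(x^3 + 2x^2 - 9x - 18) + (0)
The last nonzero remainder x^3 + 2x^2 - 9x - 18 is already monic.

x^3 + 2x^2 - 9x - 18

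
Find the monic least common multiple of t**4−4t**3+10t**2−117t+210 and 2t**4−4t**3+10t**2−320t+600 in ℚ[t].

By polynomial division,
  t**4−4t**3+10t**2−117t+210 = (1/2)(2t**4−4t**3+10t**2−320t+600) + (−2t**3+5t**2+43t−90)
  2t**4−4t**3+10t**2−320t+600 = (−t−1/2)(−2t**3+5t**2+43t−90) + ((111/2)t**2−(777/2)t+555)
  −2t**3+5t**2+43t−90 = (−(4/111)t−6/37)((111/2)t**2−(777/2)t+555) + (0)
Last nonzero remainder: (111/2)t**2−(777/2)t+555. Dividing through by 111/2 gives the monic gcd t**2−7t+10.
Then lcm(f, g) = f·g / gcd(f, g); expanding and making the result monic gives the answer.

t**6+t**5+20t**4−187t**3−75t**2−2460t+6300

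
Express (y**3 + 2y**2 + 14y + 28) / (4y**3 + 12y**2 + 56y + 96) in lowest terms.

Euclidean algorithm in ℚ[y]:
  y**3 + 2y**2 + 14y + 28 = (1/4)(4y**3 + 12y**2 + 56y + 96) + (-y**2 + 4)
  4y**3 + 12y**2 + 56y + 96 = (-4y - 12)(-y**2 + 4) + (72y + 144)
  -y**2 + 4 = (-(1/72)y + 1/36)(72y + 144) + (0)
Last nonzero remainder: 72y + 144. Dividing through by 72 gives the monic gcd y + 2.
Cancel y + 2 from numerator and denominator to get the reduced form.

(y**2 + 14)/(4y**2 + 4y + 48)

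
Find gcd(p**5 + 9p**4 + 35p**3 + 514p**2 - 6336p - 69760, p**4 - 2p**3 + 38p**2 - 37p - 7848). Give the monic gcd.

p**3 + 7p**2 + 101p + 872

Apply the Euclidean algorithm:
  p**5 + 9p**4 + 35p**3 + 514p**2 - 6336p - 69760 = (p + 11)(p**4 - 2p**3 + 38p**2 - 37p - 7848) + (19p**3 + 133p**2 + 1919p + 16568)
  p**4 - 2p**3 + 38p**2 - 37p - 7848 = ((1/19)p - 9/19)(19p**3 + 133p**2 + 1919p + 16568) + (0)
Last nonzero remainder: 19p**3 + 133p**2 + 1919p + 16568. Dividing through by 19 gives the monic gcd p**3 + 7p**2 + 101p + 872.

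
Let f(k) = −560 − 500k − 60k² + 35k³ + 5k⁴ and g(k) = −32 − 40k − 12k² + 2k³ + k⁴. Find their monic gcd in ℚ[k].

−16 − 12k + k³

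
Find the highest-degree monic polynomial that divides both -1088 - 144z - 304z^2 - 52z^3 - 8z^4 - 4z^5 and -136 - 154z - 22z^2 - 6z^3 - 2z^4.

68 + 9z + 2z^2 + z^3

By polynomial division,
  -4z^5 - 8z^4 - 52z^3 - 304z^2 - 144z - 1088 = (2z - 2)(-2z^4 - 6z^3 - 22z^2 - 154z - 136) + (-20z^3 - 40z^2 - 180z - 1360)
  -2z^4 - 6z^3 - 22z^2 - 154z - 136 = ((1/10)z + 1/10)(-20z^3 - 40z^2 - 180z - 1360) + (0)
Last nonzero remainder: -20z^3 - 40z^2 - 180z - 1360. Dividing through by -20 gives the monic gcd z^3 + 2z^2 + 9z + 68.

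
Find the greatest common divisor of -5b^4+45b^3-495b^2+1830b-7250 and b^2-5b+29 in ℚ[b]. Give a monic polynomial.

b^2-5b+29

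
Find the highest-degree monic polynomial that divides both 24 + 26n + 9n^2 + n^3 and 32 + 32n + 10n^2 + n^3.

Euclidean algorithm in ℚ[n]:
  n^3 + 9n^2 + 26n + 24 = (n^3 + 10n^2 + 32n + 32) + (-n^2 - 6n - 8)
  n^3 + 10n^2 + 32n + 32 = (-n - 4)(-n^2 - 6n - 8) + (0)
Last nonzero remainder: -n^2 - 6n - 8. Dividing through by -1 gives the monic gcd n^2 + 6n + 8.

8 + 6n + n^2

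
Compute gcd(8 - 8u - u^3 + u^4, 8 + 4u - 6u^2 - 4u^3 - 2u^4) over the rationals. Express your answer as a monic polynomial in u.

Euclidean algorithm in ℚ[u]:
  u^4 - u^3 - 8u + 8 = (-1/2)(-2u^4 - 4u^3 - 6u^2 + 4u + 8) + (-3u^3 - 3u^2 - 6u + 12)
  -2u^4 - 4u^3 - 6u^2 + 4u + 8 = ((2/3)u + 2/3)(-3u^3 - 3u^2 - 6u + 12) + (0)
Last nonzero remainder: -3u^3 - 3u^2 - 6u + 12. Dividing through by -3 gives the monic gcd u^3 + u^2 + 2u - 4.

-4 + 2u + u^2 + u^3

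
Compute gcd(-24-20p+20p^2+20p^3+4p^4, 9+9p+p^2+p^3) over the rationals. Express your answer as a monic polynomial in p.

1+p

By polynomial division,
  4p^4+20p^3+20p^2-20p-24 = (4p+16)(p^3+p^2+9p+9) + (-32p^2-200p-168)
  p^3+p^2+9p+9 = (-(1/32)p+21/128)(-32p^2-200p-168) + ((585/16)p+585/16)
  -32p^2-200p-168 = (-(512/585)p-896/195)((585/16)p+585/16) + (0)
Last nonzero remainder: (585/16)p+585/16. Dividing through by 585/16 gives the monic gcd p+1.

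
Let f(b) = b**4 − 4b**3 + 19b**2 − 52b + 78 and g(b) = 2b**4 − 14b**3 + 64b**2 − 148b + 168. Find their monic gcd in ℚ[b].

By polynomial division,
  b**4 − 4b**3 + 19b**2 − 52b + 78 = (1/2)(2b**4 − 14b**3 + 64b**2 − 148b + 168) + (3b**3 − 13b**2 + 22b − 6)
  2b**4 − 14b**3 + 64b**2 − 148b + 168 = ((2/3)b − 16/9)(3b**3 − 13b**2 + 22b − 6) + ((236/9)b**2 − (944/9)b + 472/3)
  3b**3 − 13b**2 + 22b − 6 = ((27/236)b − 9/236)((236/9)b**2 − (944/9)b + 472/3) + (0)
Last nonzero remainder: (236/9)b**2 − (944/9)b + 472/3. Dividing through by 236/9 gives the monic gcd b**2 − 4b + 6.

b**2 − 4b + 6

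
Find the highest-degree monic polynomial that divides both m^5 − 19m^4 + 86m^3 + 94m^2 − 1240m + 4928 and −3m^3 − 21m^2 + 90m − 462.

Euclidean algorithm in ℚ[m]:
  m^5 − 19m^4 + 86m^3 + 94m^2 − 1240m + 4928 = (−(1/3)m^2 + (26/3)m − 298/3)(−3m^3 − 21m^2 + 90m − 462) + (−2926m^2 + 11704m − 40964)
  −3m^3 − 21m^2 + 90m − 462 = ((3/2926)m + 3/266)(−2926m^2 + 11704m − 40964) + (0)
Last nonzero remainder: −2926m^2 + 11704m − 40964. Dividing through by −2926 gives the monic gcd m^2 − 4m + 14.

m^2 − 4m + 14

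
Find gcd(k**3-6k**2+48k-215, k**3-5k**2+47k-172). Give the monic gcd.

k**2-k+43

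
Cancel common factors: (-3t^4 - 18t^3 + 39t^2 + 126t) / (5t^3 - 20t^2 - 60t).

(-3t^2 - 12t + 63)/(5t - 30)

Euclidean algorithm in ℚ[t]:
  -3t^4 - 18t^3 + 39t^2 + 126t = (-(3/5)t - 6)(5t^3 - 20t^2 - 60t) + (-117t^2 - 234t)
  5t^3 - 20t^2 - 60t = (-(5/117)t + 10/39)(-117t^2 - 234t) + (0)
Last nonzero remainder: -117t^2 - 234t. Dividing through by -117 gives the monic gcd t^2 + 2t.
Cancel t^2 + 2t from numerator and denominator to get the reduced form.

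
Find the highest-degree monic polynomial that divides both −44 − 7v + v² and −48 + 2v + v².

Euclidean algorithm in ℚ[v]:
  v² − 7v − 44 = (v² + 2v − 48) + (−9v + 4)
  v² + 2v − 48 = (−(1/9)v − 22/81)(−9v + 4) + (−3800/81)
  −9v + 4 = ((729/3800)v − 81/950)(−3800/81) + (0)
The last nonzero remainder is the constant −3800/81, so the polynomials are coprime and gcd = 1.

1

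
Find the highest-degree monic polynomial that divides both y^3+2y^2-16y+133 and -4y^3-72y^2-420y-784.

y+7

Apply the Euclidean algorithm:
  y^3+2y^2-16y+133 = (-1/4)(-4y^3-72y^2-420y-784) + (-16y^2-121y-63)
  -4y^3-72y^2-420y-784 = ((1/4)y+167/64)(-16y^2-121y-63) + (-(5665/64)y-39655/64)
  -16y^2-121y-63 = ((1024/5665)y+576/5665)(-(5665/64)y-39655/64) + (0)
Last nonzero remainder: -(5665/64)y-39655/64. Dividing through by -5665/64 gives the monic gcd y+7.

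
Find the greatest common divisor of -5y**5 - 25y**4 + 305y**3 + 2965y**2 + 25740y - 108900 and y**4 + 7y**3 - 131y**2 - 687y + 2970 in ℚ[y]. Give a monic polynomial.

Apply the Euclidean algorithm:
  -5y**5 - 25y**4 + 305y**3 + 2965y**2 + 25740y - 108900 = (-5y + 10)(y**4 + 7y**3 - 131y**2 - 687y + 2970) + (-420y**3 + 840y**2 + 47460y - 138600)
  y**4 + 7y**3 - 131y**2 - 687y + 2970 = (-(1/420)y - 3/140)(-420y**3 + 840y**2 + 47460y - 138600) + (0)
Last nonzero remainder: -420y**3 + 840y**2 + 47460y - 138600. Dividing through by -420 gives the monic gcd y**3 - 2y**2 - 113y + 330.

y**3 - 2y**2 - 113y + 330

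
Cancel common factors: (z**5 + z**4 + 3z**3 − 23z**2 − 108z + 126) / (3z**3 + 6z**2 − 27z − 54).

(z**3 + z**2 + 12z − 14)/(3z + 6)

Repeated division with remainder:
  z**5 + z**4 + 3z**3 − 23z**2 − 108z + 126 = ((1/3)z**2 − (1/3)z + 14/3)(3z**3 + 6z**2 − 27z − 54) + (−42z**2 + 378)
  3z**3 + 6z**2 − 27z − 54 = (−(1/14)z − 1/7)(−42z**2 + 378) + (0)
Last nonzero remainder: −42z**2 + 378. Dividing through by −42 gives the monic gcd z**2 − 9.
Cancel z**2 − 9 from numerator and denominator to get the reduced form.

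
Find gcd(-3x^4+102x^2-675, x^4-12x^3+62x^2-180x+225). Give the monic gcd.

x^2-8x+15

Euclidean algorithm in ℚ[x]:
  -3x^4+102x^2-675 = (-3)(x^4-12x^3+62x^2-180x+225) + (-36x^3+288x^2-540x)
  x^4-12x^3+62x^2-180x+225 = (-(1/36)x+1/9)(-36x^3+288x^2-540x) + (15x^2-120x+225)
  -36x^3+288x^2-540x = (-(12/5)x)(15x^2-120x+225) + (0)
Last nonzero remainder: 15x^2-120x+225. Dividing through by 15 gives the monic gcd x^2-8x+15.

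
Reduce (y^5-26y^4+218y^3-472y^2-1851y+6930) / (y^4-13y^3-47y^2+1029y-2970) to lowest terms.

Euclidean algorithm in ℚ[y]:
  y^5-26y^4+218y^3-472y^2-1851y+6930 = (y-13)(y^4-13y^3-47y^2+1029y-2970) + (96y^3-2112y^2+14496y-31680)
  y^4-13y^3-47y^2+1029y-2970 = ((1/96)y+3/32)(96y^3-2112y^2+14496y-31680) + (0)
Last nonzero remainder: 96y^3-2112y^2+14496y-31680. Dividing through by 96 gives the monic gcd y^3-22y^2+151y-330.
Cancel y^3-22y^2+151y-330 from numerator and denominator to get the reduced form.

(y^2-4y-21)/(y+9)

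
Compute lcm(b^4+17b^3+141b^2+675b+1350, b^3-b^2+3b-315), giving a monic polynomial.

By polynomial division,
  b^4+17b^3+141b^2+675b+1350 = (b+18)(b^3-b^2+3b-315) + (156b^2+936b+7020)
  b^3-b^2+3b-315 = ((1/156)b-7/156)(156b^2+936b+7020) + (0)
Last nonzero remainder: 156b^2+936b+7020. Dividing through by 156 gives the monic gcd b^2+6b+45.
Then lcm(f, g) = f·g / gcd(f, g); expanding and making the result monic gives the answer.

b^5+10b^4+22b^3-312b^2-3375b-9450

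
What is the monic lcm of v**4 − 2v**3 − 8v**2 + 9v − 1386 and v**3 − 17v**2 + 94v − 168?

Repeated division with remainder:
  v**4 − 2v**3 − 8v**2 + 9v − 1386 = (v + 15)(v**3 − 17v**2 + 94v − 168) + (153v**2 − 1233v + 1134)
  v**3 − 17v**2 + 94v − 168 = ((1/153)v − 152/2601)(153v**2 − 1233v + 1134) + ((4200/289)v − 29400/289)
  153v**2 − 1233v + 1134 = ((14739/1400)v − 7803/700)((4200/289)v − 29400/289) + (0)
Last nonzero remainder: (4200/289)v − 29400/289. Dividing through by 4200/289 gives the monic gcd v − 7.
Then lcm(f, g) = f·g / gcd(f, g); expanding and making the result monic gives the answer.

v**6 − 12v**5 + 36v**4 + 41v**3 − 1668v**2 + 14076v − 33264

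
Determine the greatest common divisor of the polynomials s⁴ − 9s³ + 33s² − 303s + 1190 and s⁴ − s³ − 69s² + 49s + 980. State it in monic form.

s² − 12s + 35

Euclidean algorithm in ℚ[s]:
  s⁴ − 9s³ + 33s² − 303s + 1190 = (s⁴ − s³ − 69s² + 49s + 980) + (−8s³ + 102s² − 352s + 210)
  s⁴ − s³ − 69s² + 49s + 980 = (−(1/8)s − 47/32)(−8s³ + 102s² − 352s + 210) + ((589/16)s² − (1767/4)s + 20615/16)
  −8s³ + 102s² − 352s + 210 = (−(128/589)s + 96/589)((589/16)s² − (1767/4)s + 20615/16) + (0)
Last nonzero remainder: (589/16)s² − (1767/4)s + 20615/16. Dividing through by 589/16 gives the monic gcd s² − 12s + 35.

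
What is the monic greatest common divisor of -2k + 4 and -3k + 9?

Euclidean algorithm in ℚ[k]:
  -2k + 4 = (2/3)(-3k + 9) + (-2)
  -3k + 9 = ((3/2)k - 9/2)(-2) + (0)
The last nonzero remainder is the constant -2, so the polynomials are coprime and gcd = 1.

1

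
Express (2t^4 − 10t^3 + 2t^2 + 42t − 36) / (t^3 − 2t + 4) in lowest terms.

(2t^3 − 14t^2 + 30t − 18)/(t^2 − 2t + 2)

Euclidean algorithm in ℚ[t]:
  2t^4 − 10t^3 + 2t^2 + 42t − 36 = (2t − 10)(t^3 − 2t + 4) + (6t^2 + 14t + 4)
  t^3 − 2t + 4 = ((1/6)t − 7/18)(6t^2 + 14t + 4) + ((25/9)t + 50/9)
  6t^2 + 14t + 4 = ((54/25)t + 18/25)((25/9)t + 50/9) + (0)
Last nonzero remainder: (25/9)t + 50/9. Dividing through by 25/9 gives the monic gcd t + 2.
Cancel t + 2 from numerator and denominator to get the reduced form.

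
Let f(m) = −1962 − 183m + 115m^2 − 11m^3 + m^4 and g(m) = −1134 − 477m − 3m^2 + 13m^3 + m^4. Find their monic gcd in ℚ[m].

−18 − 3m + m^2

Apply the Euclidean algorithm:
  m^4 − 11m^3 + 115m^2 − 183m − 1962 = (m^4 + 13m^3 − 3m^2 − 477m − 1134) + (−24m^3 + 118m^2 + 294m − 828)
  m^4 + 13m^3 − 3m^2 − 477m − 1134 = (−(1/24)m − 215/288)(−24m^3 + 118m^2 + 294m − 828) + ((14017/144)m^2 − (14017/48)m − 14017/8)
  −24m^3 + 118m^2 + 294m − 828 = (−(3456/14017)m + 6624/14017)((14017/144)m^2 − (14017/48)m − 14017/8) + (0)
Last nonzero remainder: (14017/144)m^2 − (14017/48)m − 14017/8. Dividing through by 14017/144 gives the monic gcd m^2 − 3m − 18.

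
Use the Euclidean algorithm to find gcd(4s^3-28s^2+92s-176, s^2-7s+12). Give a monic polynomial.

s-4

By polynomial division,
  4s^3-28s^2+92s-176 = (4s)(s^2-7s+12) + (44s-176)
  s^2-7s+12 = ((1/44)s-3/44)(44s-176) + (0)
Last nonzero remainder: 44s-176. Dividing through by 44 gives the monic gcd s-4.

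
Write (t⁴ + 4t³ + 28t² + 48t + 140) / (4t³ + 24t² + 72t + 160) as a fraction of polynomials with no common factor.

Euclidean algorithm in ℚ[t]:
  t⁴ + 4t³ + 28t² + 48t + 140 = ((1/4)t - 1/2)(4t³ + 24t² + 72t + 160) + (22t² + 44t + 220)
  4t³ + 24t² + 72t + 160 = ((2/11)t + 8/11)(22t² + 44t + 220) + (0)
Last nonzero remainder: 22t² + 44t + 220. Dividing through by 22 gives the monic gcd t² + 2t + 10.
Cancel t² + 2t + 10 from numerator and denominator to get the reduced form.

(t² + 2t + 14)/(4t + 16)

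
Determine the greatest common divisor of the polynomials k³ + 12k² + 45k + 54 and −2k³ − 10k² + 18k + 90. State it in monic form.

Repeated division with remainder:
  k³ + 12k² + 45k + 54 = (−1/2)(−2k³ − 10k² + 18k + 90) + (7k² + 54k + 99)
  −2k³ − 10k² + 18k + 90 = (−(2/7)k + 38/49)(7k² + 54k + 99) + ((216/49)k + 648/49)
  7k² + 54k + 99 = ((343/216)k + 539/72)((216/49)k + 648/49) + (0)
Last nonzero remainder: (216/49)k + 648/49. Dividing through by 216/49 gives the monic gcd k + 3.

k + 3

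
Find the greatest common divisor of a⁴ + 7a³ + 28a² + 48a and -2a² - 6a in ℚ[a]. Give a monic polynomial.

By polynomial division,
  a⁴ + 7a³ + 28a² + 48a = (-(1/2)a² - 2a - 8)(-2a² - 6a) + (0)
Last nonzero remainder: -2a² - 6a. Dividing through by -2 gives the monic gcd a² + 3a.

a² + 3a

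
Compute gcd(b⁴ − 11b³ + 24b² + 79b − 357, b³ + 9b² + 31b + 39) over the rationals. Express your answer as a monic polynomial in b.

b + 3

Repeated division with remainder:
  b⁴ − 11b³ + 24b² + 79b − 357 = (b − 20)(b³ + 9b² + 31b + 39) + (173b² + 660b + 423)
  b³ + 9b² + 31b + 39 = ((1/173)b + 897/29929)(173b² + 660b + 423) + ((262600/29929)b + 787800/29929)
  173b² + 660b + 423 = ((5177717/262600)b + 4219989/262600)((262600/29929)b + 787800/29929) + (0)
Last nonzero remainder: (262600/29929)b + 787800/29929. Dividing through by 262600/29929 gives the monic gcd b + 3.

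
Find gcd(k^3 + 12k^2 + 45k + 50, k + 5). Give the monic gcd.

Euclidean algorithm in ℚ[k]:
  k^3 + 12k^2 + 45k + 50 = (k^2 + 7k + 10)(k + 5) + (0)
The last nonzero remainder k + 5 is already monic.

k + 5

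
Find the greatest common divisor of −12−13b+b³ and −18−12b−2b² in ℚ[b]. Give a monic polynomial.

3+b

By polynomial division,
  b³−13b−12 = (−(1/2)b+3)(−2b²−12b−18) + (14b+42)
  −2b²−12b−18 = (−(1/7)b−3/7)(14b+42) + (0)
Last nonzero remainder: 14b+42. Dividing through by 14 gives the monic gcd b+3.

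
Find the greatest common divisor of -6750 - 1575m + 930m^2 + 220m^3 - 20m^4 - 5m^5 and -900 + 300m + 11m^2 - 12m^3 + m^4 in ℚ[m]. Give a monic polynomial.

-30 - m + m^2

By polynomial division,
  -5m^5 - 20m^4 + 220m^3 + 930m^2 - 1575m - 6750 = (-5m - 80)(m^4 - 12m^3 + 11m^2 + 300m - 900) + (-685m^3 + 3310m^2 + 17925m - 78750)
  m^4 - 12m^3 + 11m^2 + 300m - 900 = (-(1/685)m + 982/93845)(-685m^3 + 3310m^2 + 17925m - 78750) + ((47520/18769)m^2 - (47520/18769)m - 1425600/18769)
  -685m^3 + 3310m^2 + 17925m - 78750 = (-(2571353/9504)m + 3284575/3168)((47520/18769)m^2 - (47520/18769)m - 1425600/18769) + (0)
Last nonzero remainder: (47520/18769)m^2 - (47520/18769)m - 1425600/18769. Dividing through by 47520/18769 gives the monic gcd m^2 - m - 30.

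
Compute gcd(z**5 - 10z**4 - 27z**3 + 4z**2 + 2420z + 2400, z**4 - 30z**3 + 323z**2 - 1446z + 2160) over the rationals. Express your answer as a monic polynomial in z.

Repeated division with remainder:
  z**5 - 10z**4 - 27z**3 + 4z**2 + 2420z + 2400 = (z + 20)(z**4 - 30z**3 + 323z**2 - 1446z + 2160) + (250z**3 - 5010z**2 + 29180z - 40800)
  z**4 - 30z**3 + 323z**2 - 1446z + 2160 = ((1/250)z - 249/6250)(250z**3 - 5010z**2 + 29180z - 40800) + ((4176/625)z**2 - (75168/625)z + 66816/125)
  250z**3 - 5010z**2 + 29180z - 40800 = ((78125/2088)z - 53125/696)((4176/625)z**2 - (75168/625)z + 66816/125) + (0)
Last nonzero remainder: (4176/625)z**2 - (75168/625)z + 66816/125. Dividing through by 4176/625 gives the monic gcd z**2 - 18z + 80.

z**2 - 18z + 80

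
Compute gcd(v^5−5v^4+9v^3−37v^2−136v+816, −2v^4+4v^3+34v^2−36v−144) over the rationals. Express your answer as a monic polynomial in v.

v^2−v−12

By polynomial division,
  v^5−5v^4+9v^3−37v^2−136v+816 = (−(1/2)v+3/2)(−2v^4+4v^3+34v^2−36v−144) + (20v^3−106v^2−154v+1032)
  −2v^4+4v^3+34v^2−36v−144 = (−(1/10)v−33/100)(20v^3−106v^2−154v+1032) + (−(819/50)v^2+(819/50)v+4914/25)
  20v^3−106v^2−154v+1032 = (−(1000/819)v+4300/819)(−(819/50)v^2+(819/50)v+4914/25) + (0)
Last nonzero remainder: −(819/50)v^2+(819/50)v+4914/25. Dividing through by −819/50 gives the monic gcd v^2−v−12.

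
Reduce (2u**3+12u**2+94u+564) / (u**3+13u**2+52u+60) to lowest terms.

Repeated division with remainder:
  2u**3+12u**2+94u+564 = (2)(u**3+13u**2+52u+60) + (-14u**2-10u+444)
  u**3+13u**2+52u+60 = (-(1/14)u-43/49)(-14u**2-10u+444) + ((3672/49)u+22032/49)
  -14u**2-10u+444 = (-(343/1836)u+1813/1836)((3672/49)u+22032/49) + (0)
Last nonzero remainder: (3672/49)u+22032/49. Dividing through by 3672/49 gives the monic gcd u+6.
Cancel u+6 from numerator and denominator to get the reduced form.

(2u**2+94)/(u**2+7u+10)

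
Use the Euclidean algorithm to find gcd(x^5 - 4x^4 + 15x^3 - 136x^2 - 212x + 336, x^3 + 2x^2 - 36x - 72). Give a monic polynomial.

x^2 - 4x - 12

Repeated division with remainder:
  x^5 - 4x^4 + 15x^3 - 136x^2 - 212x + 336 = (x^2 - 6x + 63)(x^3 + 2x^2 - 36x - 72) + (-406x^2 + 1624x + 4872)
  x^3 + 2x^2 - 36x - 72 = (-(1/406)x - 3/203)(-406x^2 + 1624x + 4872) + (0)
Last nonzero remainder: -406x^2 + 1624x + 4872. Dividing through by -406 gives the monic gcd x^2 - 4x - 12.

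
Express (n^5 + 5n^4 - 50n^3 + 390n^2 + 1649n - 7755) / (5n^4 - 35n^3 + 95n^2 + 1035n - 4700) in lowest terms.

(n^2 + 8n - 33)/(5n - 20)

Euclidean algorithm in ℚ[n]:
  n^5 + 5n^4 - 50n^3 + 390n^2 + 1649n - 7755 = ((1/5)n + 12/5)(5n^4 - 35n^3 + 95n^2 + 1035n - 4700) + (15n^3 - 45n^2 + 105n + 3525)
  5n^4 - 35n^3 + 95n^2 + 1035n - 4700 = ((1/3)n - 4/3)(15n^3 - 45n^2 + 105n + 3525) + (0)
Last nonzero remainder: 15n^3 - 45n^2 + 105n + 3525. Dividing through by 15 gives the monic gcd n^3 - 3n^2 + 7n + 235.
Cancel n^3 - 3n^2 + 7n + 235 from numerator and denominator to get the reduced form.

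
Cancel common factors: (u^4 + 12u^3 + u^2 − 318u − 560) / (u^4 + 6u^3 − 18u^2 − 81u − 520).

Apply the Euclidean algorithm:
  u^4 + 12u^3 + u^2 − 318u − 560 = (u^4 + 6u^3 − 18u^2 − 81u − 520) + (6u^3 + 19u^2 − 237u − 40)
  u^4 + 6u^3 − 18u^2 − 81u − 520 = ((1/6)u + 17/36)(6u^3 + 19u^2 − 237u − 40) + ((451/36)u^2 + (451/12)u − 4510/9)
  6u^3 + 19u^2 − 237u − 40 = ((216/451)u + 36/451)((451/36)u^2 + (451/12)u − 4510/9) + (0)
Last nonzero remainder: (451/36)u^2 + (451/12)u − 4510/9. Dividing through by 451/36 gives the monic gcd u^2 + 3u − 40.
Cancel u^2 + 3u − 40 from numerator and denominator to get the reduced form.

(u^2 + 9u + 14)/(u^2 + 3u + 13)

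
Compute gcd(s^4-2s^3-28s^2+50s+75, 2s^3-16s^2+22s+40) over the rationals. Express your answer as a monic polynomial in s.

Repeated division with remainder:
  s^4-2s^3-28s^2+50s+75 = ((1/2)s+3)(2s^3-16s^2+22s+40) + (9s^2-36s-45)
  2s^3-16s^2+22s+40 = ((2/9)s-8/9)(9s^2-36s-45) + (0)
Last nonzero remainder: 9s^2-36s-45. Dividing through by 9 gives the monic gcd s^2-4s-5.

s^2-4s-5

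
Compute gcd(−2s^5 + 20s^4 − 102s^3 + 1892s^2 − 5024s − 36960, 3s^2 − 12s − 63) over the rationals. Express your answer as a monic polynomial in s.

s^2 − 4s − 21

Euclidean algorithm in ℚ[s]:
  −2s^5 + 20s^4 − 102s^3 + 1892s^2 − 5024s − 36960 = (−(2/3)s^3 + 4s^2 − 32s + 1760/3)(3s^2 − 12s − 63) + (0)
Last nonzero remainder: 3s^2 − 12s − 63. Dividing through by 3 gives the monic gcd s^2 − 4s − 21.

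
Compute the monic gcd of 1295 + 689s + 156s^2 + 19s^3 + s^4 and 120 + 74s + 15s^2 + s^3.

5 + s

Euclidean algorithm in ℚ[s]:
  s^4 + 19s^3 + 156s^2 + 689s + 1295 = (s + 4)(s^3 + 15s^2 + 74s + 120) + (22s^2 + 273s + 815)
  s^3 + 15s^2 + 74s + 120 = ((1/22)s + 57/484)(22s^2 + 273s + 815) + ((2325/484)s + 11625/484)
  22s^2 + 273s + 815 = ((10648/2325)s + 78892/2325)((2325/484)s + 11625/484) + (0)
Last nonzero remainder: (2325/484)s + 11625/484. Dividing through by 2325/484 gives the monic gcd s + 5.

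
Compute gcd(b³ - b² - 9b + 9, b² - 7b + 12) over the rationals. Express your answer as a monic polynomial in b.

b - 3

Apply the Euclidean algorithm:
  b³ - b² - 9b + 9 = (b + 6)(b² - 7b + 12) + (21b - 63)
  b² - 7b + 12 = ((1/21)b - 4/21)(21b - 63) + (0)
Last nonzero remainder: 21b - 63. Dividing through by 21 gives the monic gcd b - 3.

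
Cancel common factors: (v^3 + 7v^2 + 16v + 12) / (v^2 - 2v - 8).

(v^2 + 5v + 6)/(v - 4)

Repeated division with remainder:
  v^3 + 7v^2 + 16v + 12 = (v + 9)(v^2 - 2v - 8) + (42v + 84)
  v^2 - 2v - 8 = ((1/42)v - 2/21)(42v + 84) + (0)
Last nonzero remainder: 42v + 84. Dividing through by 42 gives the monic gcd v + 2.
Cancel v + 2 from numerator and denominator to get the reduced form.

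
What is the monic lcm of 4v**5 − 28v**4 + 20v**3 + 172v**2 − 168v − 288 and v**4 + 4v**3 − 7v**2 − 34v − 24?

Apply the Euclidean algorithm:
  4v**5 − 28v**4 + 20v**3 + 172v**2 − 168v − 288 = (4v − 44)(v**4 + 4v**3 − 7v**2 − 34v − 24) + (224v**3 − 1568v − 1344)
  v**4 + 4v**3 − 7v**2 − 34v − 24 = ((1/224)v + 1/56)(224v**3 − 1568v − 1344) + (0)
Last nonzero remainder: 224v**3 − 1568v − 1344. Dividing through by 224 gives the monic gcd v**3 − 7v − 6.
Then lcm(f, g) = f·g / gcd(f, g); expanding and making the result monic gives the answer.

v**6 − 3v**5 − 23v**4 + 63v**3 + 130v**2 − 240v − 288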